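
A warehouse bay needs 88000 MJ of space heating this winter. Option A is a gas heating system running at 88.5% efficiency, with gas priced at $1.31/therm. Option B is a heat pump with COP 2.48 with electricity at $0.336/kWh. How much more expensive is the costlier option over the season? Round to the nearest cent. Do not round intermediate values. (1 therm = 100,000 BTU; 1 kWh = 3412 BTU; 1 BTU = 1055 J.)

Heat load = 88000 MJ = 88,000,000,000 J / 1055 = 83,412,322 BTU
Gas: input = 83,412,322 / 0.885 = 94,251,212 BTU = 942.5 therm → 942.5 × $1.31 = $1,234.69
Heat pump: 83,412,322 BTU / 3412 = 24,450 kWh heat; / 2.48 = 9,858 kWh in → × $0.336 = $3,312.14
Difference = |$1,234.69 − $3,312.14| = $2,077.45

$2077.45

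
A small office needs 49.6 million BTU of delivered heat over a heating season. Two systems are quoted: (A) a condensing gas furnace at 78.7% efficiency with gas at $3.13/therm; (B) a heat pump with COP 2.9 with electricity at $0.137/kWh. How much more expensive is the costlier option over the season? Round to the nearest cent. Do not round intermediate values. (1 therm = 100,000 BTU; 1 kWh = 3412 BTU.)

$1285.91

Heat load = 49.6 × 10⁶ BTU = 49,600,000 BTU
Gas: input = 49,600,000 / 0.787 = 63,024,142 BTU = 630.2 therm → 630.2 × $3.13 = $1,972.66
Heat pump: 49,600,000 BTU / 3412 = 14,540 kWh heat; / 2.9 = 5,013 kWh in → × $0.137 = $686.74
Difference = |$1,972.66 − $686.74| = $1,285.91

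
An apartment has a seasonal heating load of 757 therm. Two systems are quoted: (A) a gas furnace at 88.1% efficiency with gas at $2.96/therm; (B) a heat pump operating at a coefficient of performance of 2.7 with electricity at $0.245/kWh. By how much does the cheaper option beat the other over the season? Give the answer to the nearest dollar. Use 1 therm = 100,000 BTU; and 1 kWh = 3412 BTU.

$530

Heat load = 757 therm × 100,000 = 75,700,000 BTU
Gas: input = 75,700,000 / 0.881 = 85,925,085 BTU = 859.3 therm → 859.3 × $2.96 = $2,543.38
Heat pump: 75,700,000 BTU / 3412 = 22,190 kWh heat; / 2.7 = 8,217 kWh in → × $0.245 = $2,013.21
Difference = |$2,543.38 − $2,013.21| = $530.17 ≈ $530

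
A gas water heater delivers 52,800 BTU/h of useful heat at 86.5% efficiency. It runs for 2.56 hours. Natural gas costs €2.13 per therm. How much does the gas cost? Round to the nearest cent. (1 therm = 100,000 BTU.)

€3.33

Heat delivered = 52,800 BTU/h × 2.56 h = 135,168 BTU
Gas input = 135,168 / 0.865 = 156,264 BTU
= 156,264 / 100,000 = 1.563 therm
Cost = 1.563 × €2.13/therm = €3.33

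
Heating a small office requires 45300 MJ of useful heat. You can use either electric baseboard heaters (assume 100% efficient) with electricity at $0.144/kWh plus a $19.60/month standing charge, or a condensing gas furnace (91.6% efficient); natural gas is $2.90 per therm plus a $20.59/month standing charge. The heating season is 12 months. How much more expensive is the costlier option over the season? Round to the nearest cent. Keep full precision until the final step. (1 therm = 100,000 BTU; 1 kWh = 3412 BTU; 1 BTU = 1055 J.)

$440.89

Heat load = 45300 MJ = 45,300,000,000 J / 1055 = 42,938,389 BTU
Gas: input = 42,938,389 / 0.916 = 46,875,970 BTU = 468.8 therm → 468.8 × $2.90 = $1,359.40; + 12 × $20.59 standing = $1,606.48
Electric: 42,938,389 BTU / 3412 = 12,580 kWh → × $0.144 = $1,812.17; + 12 × $19.60 standing = $2,047.37
Difference = |$1,606.48 − $2,047.37| = $440.89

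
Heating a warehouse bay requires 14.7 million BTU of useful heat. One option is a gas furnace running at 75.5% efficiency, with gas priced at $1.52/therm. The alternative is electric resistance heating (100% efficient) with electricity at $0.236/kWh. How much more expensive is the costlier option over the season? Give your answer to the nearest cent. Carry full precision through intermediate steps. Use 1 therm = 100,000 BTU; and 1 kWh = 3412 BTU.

Heat load = 14.7 × 10⁶ BTU = 14,700,000 BTU
Gas: input = 14,700,000 / 0.755 = 19,470,199 BTU = 194.7 therm → 194.7 × $1.52 = $295.95
Electric: 14,700,000 BTU / 3412 = 4,308 kWh → × $0.236 = $1,016.76
Difference = |$295.95 − $1,016.76| = $720.82

$720.82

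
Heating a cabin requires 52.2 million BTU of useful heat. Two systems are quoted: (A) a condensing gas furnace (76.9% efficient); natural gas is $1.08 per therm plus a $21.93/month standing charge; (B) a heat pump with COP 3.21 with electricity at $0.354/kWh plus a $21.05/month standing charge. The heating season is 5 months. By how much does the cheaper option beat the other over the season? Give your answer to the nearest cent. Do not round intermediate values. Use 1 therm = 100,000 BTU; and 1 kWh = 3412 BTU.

$949.67

Heat load = 52.2 × 10⁶ BTU = 52,200,000 BTU
Gas: input = 52,200,000 / 0.769 = 67,880,364 BTU = 678.8 therm → 678.8 × $1.08 = $733.11; + 5 × $21.93 standing = $842.76
Heat pump: 52,200,000 BTU / 3412 = 15,300 kWh heat; / 3.21 = 4,766 kWh in → × $0.354 = $1,687.17; + 5 × $21.05 standing = $1,792.42
Difference = |$842.76 − $1,792.42| = $949.67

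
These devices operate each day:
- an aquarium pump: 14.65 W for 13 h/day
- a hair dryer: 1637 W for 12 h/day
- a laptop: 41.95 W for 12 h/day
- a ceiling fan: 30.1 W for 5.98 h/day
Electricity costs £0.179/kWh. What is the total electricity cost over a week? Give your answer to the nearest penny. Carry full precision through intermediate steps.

aquarium pump: 14.65 W × 13 h × 7 d = 1,333 Wh = 1.333 kWh
hair dryer: 1637 W × 12 h × 7 d = 137,508 Wh = 137.5 kWh
laptop: 41.95 W × 12 h × 7 d = 3,524 Wh = 3.524 kWh
ceiling fan: 30.1 W × 5.98 h × 7 d = 1,260 Wh = 1.26 kWh
Total energy = 1.333 + 137.5 + 3.524 + 1.26 = 143.6 kWh
Cost = 143.6 kWh × £0.179 = £25.71

£25.71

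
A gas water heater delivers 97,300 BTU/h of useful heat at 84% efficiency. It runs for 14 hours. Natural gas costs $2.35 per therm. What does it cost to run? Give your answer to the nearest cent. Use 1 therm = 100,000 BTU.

Heat delivered = 97,300 BTU/h × 14 h = 1,362,200 BTU
Gas input = 1,362,200 / 0.84 = 1,621,667 BTU
= 1,621,667 / 100,000 = 16.22 therm
Cost = 16.22 × $2.35/therm = $38.11

$38.11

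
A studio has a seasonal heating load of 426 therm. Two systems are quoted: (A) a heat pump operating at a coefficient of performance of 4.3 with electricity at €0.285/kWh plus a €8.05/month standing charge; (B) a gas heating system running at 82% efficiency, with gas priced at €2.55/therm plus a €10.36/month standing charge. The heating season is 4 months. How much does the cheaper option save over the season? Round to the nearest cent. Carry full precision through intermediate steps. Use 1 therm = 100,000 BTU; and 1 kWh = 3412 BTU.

€506.48

Heat load = 426 therm × 100,000 = 42,600,000 BTU
Gas: input = 42,600,000 / 0.82 = 51,951,220 BTU = 519.5 therm → 519.5 × €2.55 = €1,324.76; + 4 × €10.36 standing = €1,366.20
Heat pump: 42,600,000 BTU / 3412 = 12,490 kWh heat; / 4.3 = 2,904 kWh in → × €0.285 = €827.52; + 4 × €8.05 standing = €859.72
Difference = |€1,366.20 − €859.72| = €506.48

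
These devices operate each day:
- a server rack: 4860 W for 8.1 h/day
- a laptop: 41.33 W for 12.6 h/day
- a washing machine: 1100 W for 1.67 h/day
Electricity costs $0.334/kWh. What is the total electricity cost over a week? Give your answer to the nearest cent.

server rack: 4860 W × 8.1 h × 7 d = 275,562 Wh = 275.6 kWh
laptop: 41.33 W × 12.6 h × 7 d = 3,645 Wh = 3.645 kWh
washing machine: 1100 W × 1.67 h × 7 d = 12,859 Wh = 12.86 kWh
Total energy = 275.6 + 3.645 + 12.86 = 292.1 kWh
Cost = 292.1 kWh × $0.334 = $97.55

$97.55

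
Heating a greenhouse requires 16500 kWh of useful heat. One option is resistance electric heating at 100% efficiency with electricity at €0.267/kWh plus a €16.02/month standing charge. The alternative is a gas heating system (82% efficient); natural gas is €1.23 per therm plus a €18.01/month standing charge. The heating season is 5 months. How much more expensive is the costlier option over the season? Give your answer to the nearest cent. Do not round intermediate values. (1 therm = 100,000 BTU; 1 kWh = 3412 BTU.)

Heat load = 16500 kWh × 3412 = 56,298,000 BTU
Gas: input = 56,298,000 / 0.820 = 68,656,098 BTU = 686.6 therm → 686.6 × €1.23 = €844.47; + 5 × €18.01 standing = €934.52
Electric: 56,298,000 BTU / 3412 = 16,500 kWh → × €0.267 = €4,405.50; + 5 × €16.02 standing = €4,485.60
Difference = |€934.52 − €4,485.60| = €3,551.08

€3551.08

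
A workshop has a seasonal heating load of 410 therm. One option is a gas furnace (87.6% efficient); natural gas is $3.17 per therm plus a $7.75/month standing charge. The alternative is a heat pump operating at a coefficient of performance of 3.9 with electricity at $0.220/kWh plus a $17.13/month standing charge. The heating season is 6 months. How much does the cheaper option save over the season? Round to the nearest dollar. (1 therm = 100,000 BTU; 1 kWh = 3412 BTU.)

$750

Heat load = 410 therm × 100,000 = 41,000,000 BTU
Gas: input = 41,000,000 / 0.876 = 46,803,653 BTU = 468 therm → 468 × $3.17 = $1,483.68; + 6 × $7.75 standing = $1,530.18
Heat pump: 41,000,000 BTU / 3412 = 12,020 kWh heat; / 3.9 = 3,081 kWh in → × $0.220 = $677.85; + 6 × $17.13 standing = $780.63
Difference = |$1,530.18 − $780.63| = $749.55 ≈ $750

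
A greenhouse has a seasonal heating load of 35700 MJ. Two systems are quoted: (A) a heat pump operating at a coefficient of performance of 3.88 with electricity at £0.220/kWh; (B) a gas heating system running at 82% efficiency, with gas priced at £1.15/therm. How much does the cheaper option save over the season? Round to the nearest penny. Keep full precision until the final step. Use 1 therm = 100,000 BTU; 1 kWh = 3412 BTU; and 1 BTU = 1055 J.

Heat load = 35700 MJ = 35,700,000,000 J / 1055 = 33,838,863 BTU
Gas: input = 33,838,863 / 0.82 = 41,266,906 BTU = 412.7 therm → 412.7 × £1.15 = £474.57
Heat pump: 33,838,863 BTU / 3412 = 9,918 kWh heat; / 3.88 = 2,556 kWh in → × £0.220 = £562.34
Difference = |£474.57 − £562.34| = £87.77

£87.77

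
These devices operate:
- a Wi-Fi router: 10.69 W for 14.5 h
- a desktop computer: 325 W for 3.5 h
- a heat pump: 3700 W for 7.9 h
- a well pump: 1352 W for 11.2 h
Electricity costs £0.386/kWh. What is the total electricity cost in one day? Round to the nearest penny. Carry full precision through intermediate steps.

Wi-Fi router: 10.69 W × 14.5 h = 155 Wh = 0.155 kWh
desktop computer: 325 W × 3.5 h = 1,138 Wh = 1.137 kWh
heat pump: 3700 W × 7.9 h = 29,230 Wh = 29.23 kWh
well pump: 1352 W × 11.2 h = 15,142 Wh = 15.14 kWh
Total energy = 0.155 + 1.137 + 29.23 + 15.14 = 45.66 kWh
Cost = 45.66 kWh × £0.386 = £17.63

£17.63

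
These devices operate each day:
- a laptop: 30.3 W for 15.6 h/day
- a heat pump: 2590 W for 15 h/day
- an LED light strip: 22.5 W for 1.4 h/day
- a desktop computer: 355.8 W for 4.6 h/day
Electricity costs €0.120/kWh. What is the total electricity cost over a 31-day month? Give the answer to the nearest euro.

€152

laptop: 30.3 W × 15.6 h × 31 d = 14,653 Wh = 14.65 kWh
heat pump: 2590 W × 15 h × 31 d = 1,204,350 Wh = 1,204 kWh
LED light strip: 22.5 W × 1.4 h × 31 d = 976 Wh = 0.9765 kWh
desktop computer: 355.8 W × 4.6 h × 31 d = 50,737 Wh = 50.74 kWh
Total energy = 14.65 + 1,204 + 0.9765 + 50.74 = 1,271 kWh
Cost = 1,271 kWh × €0.120 = €152.49 ≈ €152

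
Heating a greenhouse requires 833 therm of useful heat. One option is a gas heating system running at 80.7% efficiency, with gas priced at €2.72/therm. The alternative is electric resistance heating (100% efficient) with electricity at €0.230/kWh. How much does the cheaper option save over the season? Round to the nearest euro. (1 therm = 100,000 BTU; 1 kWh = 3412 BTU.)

€2808

Heat load = 833 therm × 100,000 = 83,300,000 BTU
Gas: input = 83,300,000 / 0.807 = 103,221,809 BTU = 1,032 therm → 1,032 × €2.72 = €2,807.63
Electric: 83,300,000 BTU / 3412 = 24,410 kWh → × €0.230 = €5,615.18
Difference = |€2,807.63 − €5,615.18| = €2,807.55 ≈ €2808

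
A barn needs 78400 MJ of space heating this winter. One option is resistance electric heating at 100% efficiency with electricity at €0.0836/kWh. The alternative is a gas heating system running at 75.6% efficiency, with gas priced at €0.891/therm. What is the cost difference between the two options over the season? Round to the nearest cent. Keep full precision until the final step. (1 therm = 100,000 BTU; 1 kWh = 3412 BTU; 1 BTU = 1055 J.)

Heat load = 78400 MJ = 78,400,000,000 J / 1055 = 74,312,796 BTU
Gas: input = 74,312,796 / 0.756 = 98,297,349 BTU = 983 therm → 983 × €0.891 = €875.83
Electric: 74,312,796 BTU / 3412 = 21,780 kWh → × €0.0836 = €1,820.79
Difference = |€875.83 − €1,820.79| = €944.96

€944.96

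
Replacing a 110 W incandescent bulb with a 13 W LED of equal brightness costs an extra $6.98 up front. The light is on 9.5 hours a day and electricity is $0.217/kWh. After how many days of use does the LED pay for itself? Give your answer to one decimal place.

34.9 days

Power saved = 110 − 13 = 97 W
Daily energy saved = 97 W × 9.5 h = 921.5 Wh = 0.9215 kWh
Daily savings = 0.9215 × $0.217 = $0.2000
Payback = $6.98 / $0.2000 per day = 34.91 days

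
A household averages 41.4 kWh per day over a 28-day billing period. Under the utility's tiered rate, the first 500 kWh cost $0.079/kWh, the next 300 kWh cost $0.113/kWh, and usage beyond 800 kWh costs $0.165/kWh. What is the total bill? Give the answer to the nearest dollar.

$133

Usage = 41.4 kWh/day × 28 days = 1159.2 kWh
First 500 kWh × $0.079 = $39.50
Next 300 kWh × $0.113 = $33.90
Remaining 359.2 kWh × $0.165 = $59.27
Total = $132.67 ≈ $133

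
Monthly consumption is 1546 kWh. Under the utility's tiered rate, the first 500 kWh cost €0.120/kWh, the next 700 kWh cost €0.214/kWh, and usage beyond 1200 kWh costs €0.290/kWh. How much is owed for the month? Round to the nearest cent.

€310.14

First 500 kWh × €0.120 = €60.00
Next 700 kWh × €0.214 = €149.80
Remaining 346 kWh × €0.290 = €100.34
Total = €310.14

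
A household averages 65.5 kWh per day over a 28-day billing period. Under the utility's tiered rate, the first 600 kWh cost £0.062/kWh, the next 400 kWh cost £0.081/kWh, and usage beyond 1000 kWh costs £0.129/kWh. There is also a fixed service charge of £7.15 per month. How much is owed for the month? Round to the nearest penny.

Usage = 65.5 kWh/day × 28 days = 1834 kWh
First 600 kWh × £0.062 = £37.20
Next 400 kWh × £0.081 = £32.40
Remaining 834 kWh × £0.129 = £107.59
Energy charge = £177.19; + service £7.15 = £184.34

£184.34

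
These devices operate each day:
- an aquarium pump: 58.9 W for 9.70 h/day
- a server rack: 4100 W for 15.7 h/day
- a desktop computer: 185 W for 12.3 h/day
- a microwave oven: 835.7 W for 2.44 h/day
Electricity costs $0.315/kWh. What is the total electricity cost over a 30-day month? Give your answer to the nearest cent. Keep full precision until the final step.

aquarium pump: 58.9 W × 9.70 h × 30 d = 17,140 Wh = 17.14 kWh
server rack: 4100 W × 15.7 h × 30 d = 1,931,100 Wh = 1,931 kWh
desktop computer: 185 W × 12.3 h × 30 d = 68,265 Wh = 68.27 kWh
microwave oven: 835.7 W × 2.44 h × 30 d = 61,173 Wh = 61.17 kWh
Total energy = 17.14 + 1,931 + 68.27 + 61.17 = 2,078 kWh
Cost = 2,078 kWh × $0.315 = $654.47

$654.47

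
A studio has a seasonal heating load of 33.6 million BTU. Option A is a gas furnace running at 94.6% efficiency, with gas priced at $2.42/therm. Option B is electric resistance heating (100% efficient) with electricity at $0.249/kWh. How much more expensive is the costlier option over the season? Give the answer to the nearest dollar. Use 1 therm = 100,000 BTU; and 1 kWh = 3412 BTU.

Heat load = 33.6 × 10⁶ BTU = 33,600,000 BTU
Gas: input = 33,600,000 / 0.946 = 35,517,970 BTU = 355.2 therm → 355.2 × $2.42 = $859.53
Electric: 33,600,000 BTU / 3412 = 9,848 kWh → × $0.249 = $2,452.05
Difference = |$859.53 − $2,452.05| = $1,592.52 ≈ $1593

$1593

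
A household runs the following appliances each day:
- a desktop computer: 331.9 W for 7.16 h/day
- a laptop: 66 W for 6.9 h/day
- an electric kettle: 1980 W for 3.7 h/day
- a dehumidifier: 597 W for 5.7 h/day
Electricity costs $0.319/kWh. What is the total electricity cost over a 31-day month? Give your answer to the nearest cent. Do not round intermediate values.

desktop computer: 331.9 W × 7.16 h × 31 d = 73,669 Wh = 73.67 kWh
laptop: 66 W × 6.9 h × 31 d = 14,117 Wh = 14.12 kWh
electric kettle: 1980 W × 3.7 h × 31 d = 227,106 Wh = 227.1 kWh
dehumidifier: 597 W × 5.7 h × 31 d = 105,490 Wh = 105.5 kWh
Total energy = 73.67 + 14.12 + 227.1 + 105.5 = 420.4 kWh
Cost = 420.4 kWh × $0.319 = $134.10

$134.10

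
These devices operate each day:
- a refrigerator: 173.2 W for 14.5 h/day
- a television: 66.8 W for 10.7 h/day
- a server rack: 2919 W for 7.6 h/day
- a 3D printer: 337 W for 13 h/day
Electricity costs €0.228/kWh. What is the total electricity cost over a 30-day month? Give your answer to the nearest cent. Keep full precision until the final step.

refrigerator: 173.2 W × 14.5 h × 30 d = 75,342 Wh = 75.34 kWh
television: 66.8 W × 10.7 h × 30 d = 21,443 Wh = 21.44 kWh
server rack: 2919 W × 7.6 h × 30 d = 665,532 Wh = 665.5 kWh
3D printer: 337 W × 13 h × 30 d = 131,430 Wh = 131.4 kWh
Total energy = 75.34 + 21.44 + 665.5 + 131.4 = 893.7 kWh
Cost = 893.7 kWh × €0.228 = €203.77

€203.77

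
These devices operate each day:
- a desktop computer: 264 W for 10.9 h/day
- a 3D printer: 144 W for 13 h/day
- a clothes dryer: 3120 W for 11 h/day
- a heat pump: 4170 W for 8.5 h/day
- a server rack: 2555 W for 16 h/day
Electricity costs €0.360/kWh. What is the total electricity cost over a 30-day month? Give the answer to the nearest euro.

€1246

desktop computer: 264 W × 10.9 h × 30 d = 86,328 Wh = 86.33 kWh
3D printer: 144 W × 13 h × 30 d = 56,160 Wh = 56.16 kWh
clothes dryer: 3120 W × 11 h × 30 d = 1,029,600 Wh = 1,030 kWh
heat pump: 4170 W × 8.5 h × 30 d = 1,063,350 Wh = 1,063 kWh
server rack: 2555 W × 16 h × 30 d = 1,226,400 Wh = 1,226 kWh
Total energy = 86.33 + 56.16 + 1,030 + 1,063 + 1,226 = 3,462 kWh
Cost = 3,462 kWh × €0.360 = €1,246.26 ≈ €1246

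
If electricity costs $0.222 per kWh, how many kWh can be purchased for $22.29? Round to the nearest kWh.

100 kWh

$22.29 / $0.222 per kWh = 100.4 kWh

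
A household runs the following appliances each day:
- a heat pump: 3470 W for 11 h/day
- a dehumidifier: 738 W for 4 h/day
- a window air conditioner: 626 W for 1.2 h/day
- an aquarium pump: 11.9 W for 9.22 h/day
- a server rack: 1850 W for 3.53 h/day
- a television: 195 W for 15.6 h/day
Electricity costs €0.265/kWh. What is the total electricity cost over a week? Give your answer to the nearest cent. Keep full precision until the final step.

€95.64

heat pump: 3470 W × 11 h × 7 d = 267,190 Wh = 267.2 kWh
dehumidifier: 738 W × 4 h × 7 d = 20,664 Wh = 20.66 kWh
window air conditioner: 626 W × 1.2 h × 7 d = 5,258 Wh = 5.258 kWh
aquarium pump: 11.9 W × 9.22 h × 7 d = 768 Wh = 0.768 kWh
server rack: 1850 W × 3.53 h × 7 d = 45,714 Wh = 45.71 kWh
television: 195 W × 15.6 h × 7 d = 21,294 Wh = 21.29 kWh
Total energy = 267.2 + 20.66 + 5.258 + 0.768 + 45.71 + 21.29 = 360.9 kWh
Cost = 360.9 kWh × €0.265 = €95.64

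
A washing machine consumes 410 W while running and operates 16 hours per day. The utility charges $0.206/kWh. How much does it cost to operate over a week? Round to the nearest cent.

Energy = 410 W × 16 h/day × 7 days = 45,920 Wh = 45.92 kWh
Cost = 45.92 kWh × $0.206/kWh = $9.46

$9.46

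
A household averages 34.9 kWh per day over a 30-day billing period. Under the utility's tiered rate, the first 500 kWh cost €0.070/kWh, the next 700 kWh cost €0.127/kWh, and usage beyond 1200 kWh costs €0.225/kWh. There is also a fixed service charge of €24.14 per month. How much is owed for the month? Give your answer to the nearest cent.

€128.61

Usage = 34.9 kWh/day × 30 days = 1047 kWh
First 500 kWh × €0.070 = €35.00
Next 547 kWh × €0.127 = €69.47
Remaining tier: 0 kWh (not reached)
Energy charge = €104.47; + service €24.14 = €128.61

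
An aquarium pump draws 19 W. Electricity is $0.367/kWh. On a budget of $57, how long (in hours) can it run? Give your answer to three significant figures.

8170 h

Energy budget = $57 / $0.367 per kWh = 155.3 kWh = 155,313 Wh
Runtime = 155,313 Wh / 19 W = 8,174 h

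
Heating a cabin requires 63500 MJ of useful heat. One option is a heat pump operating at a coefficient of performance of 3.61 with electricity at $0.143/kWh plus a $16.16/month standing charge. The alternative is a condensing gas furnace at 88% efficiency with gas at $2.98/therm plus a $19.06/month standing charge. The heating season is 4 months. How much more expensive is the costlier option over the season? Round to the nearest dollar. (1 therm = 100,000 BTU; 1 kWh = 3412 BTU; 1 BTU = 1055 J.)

Heat load = 63500 MJ = 63,500,000,000 J / 1055 = 60,189,573 BTU
Gas: input = 60,189,573 / 0.88 = 68,397,243 BTU = 684 therm → 684 × $2.98 = $2,038.24; + 4 × $19.06 standing = $2,114.48
Heat pump: 60,189,573 BTU / 3412 = 17,640 kWh heat; / 3.61 = 4,887 kWh in → × $0.143 = $698.78; + 4 × $16.16 standing = $763.42
Difference = |$2,114.48 − $763.42| = $1,351.06 ≈ $1351

$1351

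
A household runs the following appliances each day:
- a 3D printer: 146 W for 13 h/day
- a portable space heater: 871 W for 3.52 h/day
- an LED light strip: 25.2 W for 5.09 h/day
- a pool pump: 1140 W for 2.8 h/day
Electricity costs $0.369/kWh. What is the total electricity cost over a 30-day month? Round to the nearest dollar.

3D printer: 146 W × 13 h × 30 d = 56,940 Wh = 56.94 kWh
portable space heater: 871 W × 3.52 h × 30 d = 91,978 Wh = 91.98 kWh
LED light strip: 25.2 W × 5.09 h × 30 d = 3,848 Wh = 3.848 kWh
pool pump: 1140 W × 2.8 h × 30 d = 95,760 Wh = 95.76 kWh
Total energy = 56.94 + 91.98 + 3.848 + 95.76 = 248.5 kWh
Cost = 248.5 kWh × $0.369 = $91.71 ≈ $92

$92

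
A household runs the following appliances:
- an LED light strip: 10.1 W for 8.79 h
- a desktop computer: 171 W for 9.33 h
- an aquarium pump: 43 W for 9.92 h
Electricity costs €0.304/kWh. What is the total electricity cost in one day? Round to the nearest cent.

LED light strip: 10.1 W × 8.79 h = 89 Wh = 0.08878 kWh
desktop computer: 171 W × 9.33 h = 1,595 Wh = 1.595 kWh
aquarium pump: 43 W × 9.92 h = 427 Wh = 0.4266 kWh
Total energy = 0.08878 + 1.595 + 0.4266 = 2.111 kWh
Cost = 2.111 kWh × €0.304 = €0.64

€0.64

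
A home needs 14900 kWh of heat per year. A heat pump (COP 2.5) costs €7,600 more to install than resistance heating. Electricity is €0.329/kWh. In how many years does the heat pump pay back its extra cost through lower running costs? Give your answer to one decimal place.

Resistance: 14900 kWh × €0.329 = €4,902.10/yr
Heat pump: 14900 / 2.5 = 5960 kWh in → × €0.329 = €1,960.84/yr
Annual savings = €2,941.26
Payback = €7,600 / €2,941.26 = 2.58 years

2.6 years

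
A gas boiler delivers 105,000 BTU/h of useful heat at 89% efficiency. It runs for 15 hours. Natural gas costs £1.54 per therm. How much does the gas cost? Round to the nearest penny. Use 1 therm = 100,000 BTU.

£27.25

Heat delivered = 105,000 BTU/h × 15 h = 1,575,000 BTU
Gas input = 1,575,000 / 0.890 = 1,769,663 BTU
= 1,769,663 / 100,000 = 17.7 therm
Cost = 17.7 × £1.54/therm = £27.25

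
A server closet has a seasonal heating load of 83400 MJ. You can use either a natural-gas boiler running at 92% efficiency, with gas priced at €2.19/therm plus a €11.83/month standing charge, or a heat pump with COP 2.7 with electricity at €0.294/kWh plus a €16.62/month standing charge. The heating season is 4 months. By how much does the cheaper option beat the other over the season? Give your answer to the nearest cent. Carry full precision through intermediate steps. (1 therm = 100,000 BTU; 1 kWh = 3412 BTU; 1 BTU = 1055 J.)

Heat load = 83400 MJ = 83,400,000,000 J / 1055 = 79,052,133 BTU
Gas: input = 79,052,133 / 0.92 = 85,926,231 BTU = 859.3 therm → 859.3 × €2.19 = €1,881.78; + 4 × €11.83 standing = €1,929.10
Heat pump: 79,052,133 BTU / 3412 = 23,170 kWh heat; / 2.7 = 8,581 kWh in → × €0.294 = €2,522.83; + 4 × €16.62 standing = €2,589.31
Difference = |€1,929.10 − €2,589.31| = €660.21

€660.21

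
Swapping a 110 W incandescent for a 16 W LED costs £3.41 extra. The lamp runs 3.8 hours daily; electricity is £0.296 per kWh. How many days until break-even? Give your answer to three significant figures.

32.3 days

Power saved = 110 − 16 = 94 W
Daily energy saved = 94 W × 3.8 h = 357.2 Wh = 0.3572 kWh
Daily savings = 0.3572 × £0.296 = £0.1057
Payback = £3.41 / £0.1057 per day = 32.25 days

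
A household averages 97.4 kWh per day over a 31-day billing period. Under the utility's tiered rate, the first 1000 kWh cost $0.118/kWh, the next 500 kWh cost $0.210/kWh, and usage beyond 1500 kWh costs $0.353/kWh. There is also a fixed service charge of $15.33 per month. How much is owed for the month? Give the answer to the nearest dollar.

$775

Usage = 97.4 kWh/day × 31 days = 3019.4 kWh
First 1000 kWh × $0.118 = $118.00
Next 500 kWh × $0.210 = $105.00
Remaining 1519.4 kWh × $0.353 = $536.35
Energy charge = $759.35; + service $15.33 = $774.68 ≈ $775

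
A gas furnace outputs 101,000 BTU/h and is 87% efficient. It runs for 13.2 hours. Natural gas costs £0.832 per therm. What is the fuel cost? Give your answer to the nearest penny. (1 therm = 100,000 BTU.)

Heat delivered = 101,000 BTU/h × 13.2 h = 1,333,200 BTU
Gas input = 1,333,200 / 0.87 = 1,532,414 BTU
= 1,532,414 / 100,000 = 15.32 therm
Cost = 15.32 × £0.832/therm = £12.75

£12.75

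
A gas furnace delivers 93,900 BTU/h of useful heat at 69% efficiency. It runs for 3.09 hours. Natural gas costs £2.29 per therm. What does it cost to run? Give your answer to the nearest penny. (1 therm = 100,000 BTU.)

£9.63

Heat delivered = 93,900 BTU/h × 3.09 h = 290,151 BTU
Gas input = 290,151 / 0.69 = 420,509 BTU
= 420,509 / 100,000 = 4.205 therm
Cost = 4.205 × £2.29/therm = £9.63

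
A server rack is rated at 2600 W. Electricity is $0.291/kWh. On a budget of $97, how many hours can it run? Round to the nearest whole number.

128 h

Energy budget = $97 / $0.291 per kWh = 333.3 kWh = 333,333 Wh
Runtime = 333,333 Wh / 2600 W = 128.2 h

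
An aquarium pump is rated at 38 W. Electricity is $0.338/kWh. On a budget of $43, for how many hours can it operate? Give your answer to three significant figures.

3350 h

Energy budget = $43 / $0.338 per kWh = 127.2 kWh = 127,219 Wh
Runtime = 127,219 Wh / 38 W = 3,348 h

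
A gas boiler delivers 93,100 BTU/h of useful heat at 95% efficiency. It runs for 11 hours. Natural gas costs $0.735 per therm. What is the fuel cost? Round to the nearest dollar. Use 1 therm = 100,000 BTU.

Heat delivered = 93,100 BTU/h × 11 h = 1,024,100 BTU
Gas input = 1,024,100 / 0.95 = 1,078,000 BTU
= 1,078,000 / 100,000 = 10.78 therm
Cost = 10.78 × $0.735/therm = $7.92 ≈ $8

$8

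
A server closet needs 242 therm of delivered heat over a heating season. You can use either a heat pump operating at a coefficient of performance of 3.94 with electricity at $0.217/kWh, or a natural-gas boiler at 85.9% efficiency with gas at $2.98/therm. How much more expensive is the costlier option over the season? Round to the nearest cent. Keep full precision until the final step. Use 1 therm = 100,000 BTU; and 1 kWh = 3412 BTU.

Heat load = 242 therm × 100,000 = 24,200,000 BTU
Gas: input = 24,200,000 / 0.859 = 28,172,293 BTU = 281.7 therm → 281.7 × $2.98 = $839.53
Heat pump: 24,200,000 BTU / 3412 = 7,093 kWh heat; / 3.94 = 1,800 kWh in → × $0.217 = $390.63
Difference = |$839.53 − $390.63| = $448.90

$448.90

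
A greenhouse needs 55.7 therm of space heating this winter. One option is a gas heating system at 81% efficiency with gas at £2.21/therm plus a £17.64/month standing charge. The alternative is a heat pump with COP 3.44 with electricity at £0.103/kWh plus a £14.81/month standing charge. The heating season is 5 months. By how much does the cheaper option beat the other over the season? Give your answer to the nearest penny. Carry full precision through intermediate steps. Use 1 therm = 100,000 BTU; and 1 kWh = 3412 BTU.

£117.24

Heat load = 55.7 therm × 100,000 = 5,570,000 BTU
Gas: input = 5,570,000 / 0.81 = 6,876,543 BTU = 68.77 therm → 68.77 × £2.21 = £151.97; + 5 × £17.64 standing = £240.17
Heat pump: 5,570,000 BTU / 3412 = 1,632 kWh heat; / 3.44 = 474.6 kWh in → × £0.103 = £48.88; + 5 × £14.81 standing = £122.93
Difference = |£240.17 − £122.93| = £117.24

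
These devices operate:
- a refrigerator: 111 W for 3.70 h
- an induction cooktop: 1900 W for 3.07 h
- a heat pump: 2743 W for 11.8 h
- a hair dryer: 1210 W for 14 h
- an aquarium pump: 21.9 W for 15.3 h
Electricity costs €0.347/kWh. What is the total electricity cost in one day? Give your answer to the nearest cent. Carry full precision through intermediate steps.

€19.39

refrigerator: 111 W × 3.70 h = 411 Wh = 0.4107 kWh
induction cooktop: 1900 W × 3.07 h = 5,833 Wh = 5.833 kWh
heat pump: 2743 W × 11.8 h = 32,367 Wh = 32.37 kWh
hair dryer: 1210 W × 14 h = 16,940 Wh = 16.94 kWh
aquarium pump: 21.9 W × 15.3 h = 335 Wh = 0.3351 kWh
Total energy = 0.4107 + 5.833 + 32.37 + 16.94 + 0.3351 = 55.89 kWh
Cost = 55.89 kWh × €0.347 = €19.39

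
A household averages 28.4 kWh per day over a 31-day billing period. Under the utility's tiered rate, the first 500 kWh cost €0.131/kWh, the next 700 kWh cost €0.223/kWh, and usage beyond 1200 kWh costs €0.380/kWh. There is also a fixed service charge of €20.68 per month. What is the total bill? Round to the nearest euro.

€171

Usage = 28.4 kWh/day × 31 days = 880.4 kWh
First 500 kWh × €0.131 = €65.50
Next 380.4 kWh × €0.223 = €84.83
Remaining tier: 0 kWh (not reached)
Energy charge = €150.33; + service €20.68 = €171.01 ≈ €171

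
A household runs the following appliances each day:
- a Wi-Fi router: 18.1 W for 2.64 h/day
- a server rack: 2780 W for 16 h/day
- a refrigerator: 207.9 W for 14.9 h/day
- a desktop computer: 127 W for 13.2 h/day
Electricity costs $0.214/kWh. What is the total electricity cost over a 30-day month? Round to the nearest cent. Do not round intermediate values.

$316.52

Wi-Fi router: 18.1 W × 2.64 h × 30 d = 1,434 Wh = 1.434 kWh
server rack: 2780 W × 16 h × 30 d = 1,334,400 Wh = 1,334 kWh
refrigerator: 207.9 W × 14.9 h × 30 d = 92,931 Wh = 92.93 kWh
desktop computer: 127 W × 13.2 h × 30 d = 50,292 Wh = 50.29 kWh
Total energy = 1.434 + 1,334 + 92.93 + 50.29 = 1,479 kWh
Cost = 1,479 kWh × $0.214 = $316.52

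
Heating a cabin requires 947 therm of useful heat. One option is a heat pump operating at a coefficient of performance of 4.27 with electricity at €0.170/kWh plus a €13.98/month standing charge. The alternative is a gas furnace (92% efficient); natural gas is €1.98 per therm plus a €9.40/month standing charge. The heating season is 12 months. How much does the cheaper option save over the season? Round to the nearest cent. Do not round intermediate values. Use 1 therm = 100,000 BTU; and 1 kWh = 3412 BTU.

€878.15

Heat load = 947 therm × 100,000 = 94,700,000 BTU
Gas: input = 94,700,000 / 0.92 = 102,934,783 BTU = 1,029 therm → 1,029 × €1.98 = €2,038.11; + 12 × €9.40 standing = €2,150.91
Heat pump: 94,700,000 BTU / 3412 = 27,750 kWh heat; / 4.27 = 6,500 kWh in → × €0.170 = €1,105.00; + 12 × €13.98 standing = €1,272.76
Difference = |€2,150.91 − €1,272.76| = €878.15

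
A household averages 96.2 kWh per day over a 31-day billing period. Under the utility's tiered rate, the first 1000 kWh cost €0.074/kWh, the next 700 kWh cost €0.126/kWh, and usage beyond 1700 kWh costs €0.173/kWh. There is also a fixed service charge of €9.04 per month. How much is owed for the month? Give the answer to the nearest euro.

Usage = 96.2 kWh/day × 31 days = 2982.2 kWh
First 1000 kWh × €0.074 = €74.00
Next 700 kWh × €0.126 = €88.20
Remaining 1282.2 kWh × €0.173 = €221.82
Energy charge = €384.02; + service €9.04 = €393.06 ≈ €393

€393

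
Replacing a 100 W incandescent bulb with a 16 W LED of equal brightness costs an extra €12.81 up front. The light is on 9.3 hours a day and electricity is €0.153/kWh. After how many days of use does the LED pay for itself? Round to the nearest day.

107 days

Power saved = 100 − 16 = 84 W
Daily energy saved = 84 W × 9.3 h = 781.2 Wh = 0.7812 kWh
Daily savings = 0.7812 × €0.153 = €0.1195
Payback = €12.81 / €0.1195 per day = 107.2 days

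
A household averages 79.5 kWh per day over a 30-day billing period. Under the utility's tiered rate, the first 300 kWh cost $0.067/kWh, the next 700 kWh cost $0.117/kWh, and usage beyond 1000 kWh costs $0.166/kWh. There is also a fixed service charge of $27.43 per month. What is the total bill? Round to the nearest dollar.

$359

Usage = 79.5 kWh/day × 30 days = 2385 kWh
First 300 kWh × $0.067 = $20.10
Next 700 kWh × $0.117 = $81.90
Remaining 1385 kWh × $0.166 = $229.91
Energy charge = $331.91; + service $27.43 = $359.34 ≈ $359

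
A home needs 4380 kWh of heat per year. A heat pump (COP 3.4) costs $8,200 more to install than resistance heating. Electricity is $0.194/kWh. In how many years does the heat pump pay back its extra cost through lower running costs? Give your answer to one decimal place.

13.7 years

Resistance: 4380 kWh × $0.194 = $849.72/yr
Heat pump: 4380 / 3.4 = 1288 kWh in → × $0.194 = $249.92/yr
Annual savings = $599.80
Payback = $8,200 / $599.80 = 13.7 years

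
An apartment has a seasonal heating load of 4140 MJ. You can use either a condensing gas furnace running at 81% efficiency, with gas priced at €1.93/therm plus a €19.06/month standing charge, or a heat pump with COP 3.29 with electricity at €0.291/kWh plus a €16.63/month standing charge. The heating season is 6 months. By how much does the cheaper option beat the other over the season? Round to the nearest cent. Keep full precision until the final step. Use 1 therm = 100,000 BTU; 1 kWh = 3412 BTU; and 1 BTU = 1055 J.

Heat load = 4140 MJ = 4,140,000,000 J / 1055 = 3,924,171 BTU
Gas: input = 3,924,171 / 0.81 = 4,844,655 BTU = 48.45 therm → 48.45 × €1.93 = €93.50; + 6 × €19.06 standing = €207.86
Heat pump: 3,924,171 BTU / 3412 = 1,150 kWh heat; / 3.29 = 349.6 kWh in → × €0.291 = €101.73; + 6 × €16.63 standing = €201.51
Difference = |€207.86 − €201.51| = €6.35

€6.35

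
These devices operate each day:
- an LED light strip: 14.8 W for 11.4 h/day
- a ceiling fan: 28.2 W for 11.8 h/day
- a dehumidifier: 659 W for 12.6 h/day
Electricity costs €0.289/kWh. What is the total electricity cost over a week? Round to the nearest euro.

LED light strip: 14.8 W × 11.4 h × 7 d = 1,181 Wh = 1.181 kWh
ceiling fan: 28.2 W × 11.8 h × 7 d = 2,329 Wh = 2.329 kWh
dehumidifier: 659 W × 12.6 h × 7 d = 58,124 Wh = 58.12 kWh
Total energy = 1.181 + 2.329 + 58.12 = 61.63 kWh
Cost = 61.63 kWh × €0.289 = €17.81 ≈ €18

€18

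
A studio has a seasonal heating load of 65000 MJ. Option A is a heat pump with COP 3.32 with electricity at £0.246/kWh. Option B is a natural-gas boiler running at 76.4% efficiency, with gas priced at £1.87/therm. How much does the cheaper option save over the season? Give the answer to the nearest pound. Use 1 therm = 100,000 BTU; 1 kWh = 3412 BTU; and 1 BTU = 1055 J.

Heat load = 65000 MJ = 65,000,000,000 J / 1055 = 61,611,374 BTU
Gas: input = 61,611,374 / 0.764 = 80,643,160 BTU = 806.4 therm → 806.4 × £1.87 = £1,508.03
Heat pump: 61,611,374 BTU / 3412 = 18,060 kWh heat; / 3.32 = 5,439 kWh in → × £0.246 = £1,337.98
Difference = |£1,508.03 − £1,337.98| = £170.05 ≈ £170

£170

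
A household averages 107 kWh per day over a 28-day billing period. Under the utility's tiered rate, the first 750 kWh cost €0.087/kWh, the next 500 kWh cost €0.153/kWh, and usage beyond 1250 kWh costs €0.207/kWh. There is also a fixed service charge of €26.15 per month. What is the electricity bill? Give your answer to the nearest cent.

€529.32

Usage = 107 kWh/day × 28 days = 2996 kWh
First 750 kWh × €0.087 = €65.25
Next 500 kWh × €0.153 = €76.50
Remaining 1746 kWh × €0.207 = €361.42
Energy charge = €503.17; + service €26.15 = €529.32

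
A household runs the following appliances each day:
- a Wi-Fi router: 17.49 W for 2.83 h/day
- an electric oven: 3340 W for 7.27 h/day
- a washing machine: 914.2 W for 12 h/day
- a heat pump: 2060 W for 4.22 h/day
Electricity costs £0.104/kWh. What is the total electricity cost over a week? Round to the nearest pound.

£32

Wi-Fi router: 17.49 W × 2.83 h × 7 d = 346 Wh = 0.3465 kWh
electric oven: 3340 W × 7.27 h × 7 d = 169,973 Wh = 170 kWh
washing machine: 914.2 W × 12 h × 7 d = 76,793 Wh = 76.79 kWh
heat pump: 2060 W × 4.22 h × 7 d = 60,852 Wh = 60.85 kWh
Total energy = 0.3465 + 170 + 76.79 + 60.85 = 308 kWh
Cost = 308 kWh × £0.104 = £32.03 ≈ £32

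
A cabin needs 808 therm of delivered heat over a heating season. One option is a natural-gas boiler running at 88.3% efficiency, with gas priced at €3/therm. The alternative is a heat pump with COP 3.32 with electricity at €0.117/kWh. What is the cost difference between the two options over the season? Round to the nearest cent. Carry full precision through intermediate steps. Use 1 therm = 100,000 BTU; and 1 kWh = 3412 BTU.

Heat load = 808 therm × 100,000 = 80,800,000 BTU
Gas: input = 80,800,000 / 0.883 = 91,506,229 BTU = 915.1 therm → 915.1 × €3 = €2,745.19
Heat pump: 80,800,000 BTU / 3412 = 23,680 kWh heat; / 3.32 = 7,133 kWh in → × €0.117 = €834.55
Difference = |€2,745.19 − €834.55| = €1,910.64

€1910.64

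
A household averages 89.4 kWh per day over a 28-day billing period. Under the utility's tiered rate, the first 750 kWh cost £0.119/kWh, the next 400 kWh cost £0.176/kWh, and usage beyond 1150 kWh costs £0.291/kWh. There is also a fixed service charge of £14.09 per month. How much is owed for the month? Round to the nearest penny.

Usage = 89.4 kWh/day × 28 days = 2503.2 kWh
First 750 kWh × £0.119 = £89.25
Next 400 kWh × £0.176 = £70.40
Remaining 1353.2 kWh × £0.291 = £393.78
Energy charge = £553.43; + service £14.09 = £567.52

£567.52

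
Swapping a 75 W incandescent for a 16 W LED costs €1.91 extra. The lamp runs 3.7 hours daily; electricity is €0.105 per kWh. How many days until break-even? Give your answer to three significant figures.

Power saved = 75 − 16 = 59 W
Daily energy saved = 59 W × 3.7 h = 218.3 Wh = 0.2183 kWh
Daily savings = 0.2183 × €0.105 = €0.0229
Payback = €1.91 / €0.0229 per day = 83.33 days

83.3 days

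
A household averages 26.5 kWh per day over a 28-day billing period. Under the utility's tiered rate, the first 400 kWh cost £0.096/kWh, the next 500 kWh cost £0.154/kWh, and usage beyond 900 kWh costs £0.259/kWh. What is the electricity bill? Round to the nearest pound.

Usage = 26.5 kWh/day × 28 days = 742 kWh
First 400 kWh × £0.096 = £38.40
Next 342 kWh × £0.154 = £52.67
Remaining tier: 0 kWh (not reached)
Total = £91.07 ≈ £91

£91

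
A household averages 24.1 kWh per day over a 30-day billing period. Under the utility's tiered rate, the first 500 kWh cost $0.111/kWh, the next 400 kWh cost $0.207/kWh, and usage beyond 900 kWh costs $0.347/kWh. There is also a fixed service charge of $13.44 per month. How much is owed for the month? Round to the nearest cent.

Usage = 24.1 kWh/day × 30 days = 723 kWh
First 500 kWh × $0.111 = $55.50
Next 223 kWh × $0.207 = $46.16
Remaining tier: 0 kWh (not reached)
Energy charge = $101.66; + service $13.44 = $115.10

$115.10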